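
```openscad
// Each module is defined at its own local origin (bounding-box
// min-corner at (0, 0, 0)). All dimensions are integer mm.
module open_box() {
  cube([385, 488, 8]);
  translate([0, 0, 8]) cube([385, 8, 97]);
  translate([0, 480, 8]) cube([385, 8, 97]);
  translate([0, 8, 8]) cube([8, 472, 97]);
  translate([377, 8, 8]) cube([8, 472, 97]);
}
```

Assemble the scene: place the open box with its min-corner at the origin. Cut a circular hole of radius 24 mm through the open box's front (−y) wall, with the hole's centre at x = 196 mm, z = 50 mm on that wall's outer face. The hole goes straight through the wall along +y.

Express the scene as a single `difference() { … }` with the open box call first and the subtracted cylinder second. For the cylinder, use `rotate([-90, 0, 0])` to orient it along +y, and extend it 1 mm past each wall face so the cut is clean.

difference() {
  open_box();
  translate([196, -1, 50]) rotate([-90, 0, 0]) cylinder(h = 10, r = 24);
}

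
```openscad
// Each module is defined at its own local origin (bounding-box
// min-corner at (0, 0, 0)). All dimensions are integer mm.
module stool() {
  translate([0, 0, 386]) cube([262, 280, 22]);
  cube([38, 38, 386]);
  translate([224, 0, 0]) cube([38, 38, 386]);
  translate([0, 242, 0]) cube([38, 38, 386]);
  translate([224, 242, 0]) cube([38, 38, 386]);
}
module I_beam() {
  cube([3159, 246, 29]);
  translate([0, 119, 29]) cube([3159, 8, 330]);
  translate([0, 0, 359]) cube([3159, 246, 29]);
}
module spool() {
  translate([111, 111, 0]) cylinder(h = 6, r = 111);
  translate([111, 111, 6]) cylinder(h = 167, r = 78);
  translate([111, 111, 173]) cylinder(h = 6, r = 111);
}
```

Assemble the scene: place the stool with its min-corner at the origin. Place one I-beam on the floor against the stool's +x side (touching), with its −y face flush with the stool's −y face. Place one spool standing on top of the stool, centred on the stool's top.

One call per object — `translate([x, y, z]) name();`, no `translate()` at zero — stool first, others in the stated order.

stool();
translate([262, 0, 0]) I_beam();
translate([20, 29, 408]) spool();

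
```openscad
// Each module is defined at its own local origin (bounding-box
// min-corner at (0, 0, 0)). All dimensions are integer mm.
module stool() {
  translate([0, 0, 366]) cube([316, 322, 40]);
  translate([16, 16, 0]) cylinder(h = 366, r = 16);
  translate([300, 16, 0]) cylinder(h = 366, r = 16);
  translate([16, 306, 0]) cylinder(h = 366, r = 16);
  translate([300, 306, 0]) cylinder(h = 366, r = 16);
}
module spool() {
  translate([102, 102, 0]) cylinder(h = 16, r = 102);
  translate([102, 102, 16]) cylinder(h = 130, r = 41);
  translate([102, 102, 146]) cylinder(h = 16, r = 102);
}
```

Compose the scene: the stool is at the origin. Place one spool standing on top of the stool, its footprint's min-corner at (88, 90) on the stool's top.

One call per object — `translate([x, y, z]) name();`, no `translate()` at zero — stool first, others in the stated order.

stool();
translate([88, 90, 406]) spool();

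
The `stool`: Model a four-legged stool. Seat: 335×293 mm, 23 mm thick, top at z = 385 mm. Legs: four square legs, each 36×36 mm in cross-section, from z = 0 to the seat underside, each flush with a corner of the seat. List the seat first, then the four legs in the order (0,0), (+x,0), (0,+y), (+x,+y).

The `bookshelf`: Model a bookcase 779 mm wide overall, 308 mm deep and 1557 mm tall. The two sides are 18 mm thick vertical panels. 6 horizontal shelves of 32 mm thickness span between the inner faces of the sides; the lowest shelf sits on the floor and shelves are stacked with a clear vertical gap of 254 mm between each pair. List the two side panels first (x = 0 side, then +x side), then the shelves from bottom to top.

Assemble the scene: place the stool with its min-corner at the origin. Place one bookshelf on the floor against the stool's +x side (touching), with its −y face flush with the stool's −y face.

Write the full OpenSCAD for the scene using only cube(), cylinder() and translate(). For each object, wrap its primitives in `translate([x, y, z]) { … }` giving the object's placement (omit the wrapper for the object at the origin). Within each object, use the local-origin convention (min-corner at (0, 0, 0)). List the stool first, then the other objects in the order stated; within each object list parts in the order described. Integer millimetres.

translate([0, 0, 362]) cube([335, 293, 23]);
cube([36, 36, 362]);
translate([299, 0, 0]) cube([36, 36, 362]);
translate([0, 257, 0]) cube([36, 36, 362]);
translate([299, 257, 0]) cube([36, 36, 362]);
translate([335, 0, 0]) {
  cube([18, 308, 1557]);
  translate([761, 0, 0]) cube([18, 308, 1557]);
  translate([18, 0, 0]) cube([743, 308, 32]);
  translate([18, 0, 286]) cube([743, 308, 32]);
  translate([18, 0, 572]) cube([743, 308, 32]);
  translate([18, 0, 858]) cube([743, 308, 32]);
  translate([18, 0, 1144]) cube([743, 308, 32]);
  translate([18, 0, 1430]) cube([743, 308, 32]);
}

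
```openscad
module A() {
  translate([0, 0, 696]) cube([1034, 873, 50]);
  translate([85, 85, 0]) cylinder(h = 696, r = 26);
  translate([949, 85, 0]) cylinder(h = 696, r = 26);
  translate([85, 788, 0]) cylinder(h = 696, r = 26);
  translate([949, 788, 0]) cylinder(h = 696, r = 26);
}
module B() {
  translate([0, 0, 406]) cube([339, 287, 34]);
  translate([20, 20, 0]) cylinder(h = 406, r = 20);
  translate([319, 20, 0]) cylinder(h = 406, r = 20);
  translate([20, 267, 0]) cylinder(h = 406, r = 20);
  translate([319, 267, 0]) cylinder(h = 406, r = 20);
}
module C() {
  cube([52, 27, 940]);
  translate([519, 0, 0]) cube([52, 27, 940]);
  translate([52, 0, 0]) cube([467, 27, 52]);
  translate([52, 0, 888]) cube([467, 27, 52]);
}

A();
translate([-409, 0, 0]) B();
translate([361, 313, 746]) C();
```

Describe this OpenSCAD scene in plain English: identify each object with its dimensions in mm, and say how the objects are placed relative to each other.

A is a table with a 1034×873 mm rectangular top, 50 mm thick, top surface at z = 746 mm, supported by four round legs of 52 mm diameter, each leg's bounding box inset 59 mm from the nearest pair of top edges, running from the floor.

B is a four-legged stool. The seat is a 339×287×34 mm slab whose top surface is at z = 440 mm; four round legs, each 40 mm in diameter, run from the floor (z = 0) to the underside of the seat, each leg's axis is inset half a diameter from the nearest pair of seat edges (so the leg's bounding box is flush with the corner).

C is a rectangular picture frame lying in the x–z plane (depth along y). The opening is 467 mm wide (x) by 836 mm tall (z), surrounded by a border 52 mm wide on all four sides. The frame is 27 mm deep and is made of two full-height vertical stiles with two horizontal rails fitted between them.

The stool is on the floor beside the table on its −x side. The picture frame is on top of the table.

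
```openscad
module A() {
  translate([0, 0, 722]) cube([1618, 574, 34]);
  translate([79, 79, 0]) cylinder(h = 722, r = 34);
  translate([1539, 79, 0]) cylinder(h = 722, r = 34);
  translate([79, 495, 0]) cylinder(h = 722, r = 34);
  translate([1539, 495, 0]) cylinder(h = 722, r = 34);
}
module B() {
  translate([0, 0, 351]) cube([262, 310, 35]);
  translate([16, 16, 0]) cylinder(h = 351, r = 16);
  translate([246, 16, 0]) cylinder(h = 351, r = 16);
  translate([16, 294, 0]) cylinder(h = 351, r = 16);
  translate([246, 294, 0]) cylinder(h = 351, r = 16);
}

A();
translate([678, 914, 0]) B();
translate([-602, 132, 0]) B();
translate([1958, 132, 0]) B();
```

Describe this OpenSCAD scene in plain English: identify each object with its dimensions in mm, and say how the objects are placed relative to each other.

A is a rectangular dining table. The top is 1618×574×34 mm with its upper surface at z = 756 mm. It stands on four round legs of 68 mm diameter, each leg's bounding box inset 45 mm from the nearest pair of top edges, running from the floor to the underside of the top.

B is a simple wooden stool: a rectangular seat 262 mm (x) by 310 mm (y), 35 mm thick, top face at z = 386 mm, on four round legs, each 32 mm in diameter. The legs rest on z = 0, each leg's axis is inset half a diameter from the nearest pair of seat edges (so the leg's bounding box is flush with the corner).

Three stools sit around the table at the +y, −x, +x sides.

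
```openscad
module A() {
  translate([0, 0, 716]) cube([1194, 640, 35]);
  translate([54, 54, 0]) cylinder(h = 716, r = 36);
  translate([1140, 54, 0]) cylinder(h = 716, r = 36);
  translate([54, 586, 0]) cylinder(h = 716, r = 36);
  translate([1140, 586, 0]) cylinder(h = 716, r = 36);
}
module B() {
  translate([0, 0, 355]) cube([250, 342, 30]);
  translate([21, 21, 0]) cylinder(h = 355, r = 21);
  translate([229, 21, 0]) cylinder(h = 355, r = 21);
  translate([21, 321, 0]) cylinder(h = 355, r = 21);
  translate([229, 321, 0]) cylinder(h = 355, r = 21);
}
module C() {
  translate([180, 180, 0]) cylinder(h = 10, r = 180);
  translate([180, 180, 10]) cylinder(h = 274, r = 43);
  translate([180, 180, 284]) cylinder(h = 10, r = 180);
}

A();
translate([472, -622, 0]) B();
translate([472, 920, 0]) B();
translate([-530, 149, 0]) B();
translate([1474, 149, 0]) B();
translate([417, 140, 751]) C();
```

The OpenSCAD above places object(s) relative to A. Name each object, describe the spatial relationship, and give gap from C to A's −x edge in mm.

A is a table. B is a stool. C is a spool. Four stools sit around the table at the −y, +y, −x, +x sides. The spool is on top of the table, centred. The gap from the spool to the table's −x edge is 417 mm.

The spool's min-x is at 417; the table's min-x is 0; gap = 417 mm.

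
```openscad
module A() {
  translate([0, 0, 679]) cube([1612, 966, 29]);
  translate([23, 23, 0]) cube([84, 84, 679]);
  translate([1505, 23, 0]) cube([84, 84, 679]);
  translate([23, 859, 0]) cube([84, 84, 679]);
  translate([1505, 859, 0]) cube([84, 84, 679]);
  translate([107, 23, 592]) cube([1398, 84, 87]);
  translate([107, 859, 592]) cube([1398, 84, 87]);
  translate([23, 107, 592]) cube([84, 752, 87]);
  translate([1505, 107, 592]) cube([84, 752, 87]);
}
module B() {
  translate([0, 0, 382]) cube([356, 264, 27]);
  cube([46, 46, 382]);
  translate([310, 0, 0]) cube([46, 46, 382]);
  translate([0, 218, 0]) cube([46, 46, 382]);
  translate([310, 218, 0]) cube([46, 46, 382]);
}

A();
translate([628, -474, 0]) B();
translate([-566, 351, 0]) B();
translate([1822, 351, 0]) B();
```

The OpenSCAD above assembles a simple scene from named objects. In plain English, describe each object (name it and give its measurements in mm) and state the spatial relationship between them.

A is a rectangular dining table. The top is 1612×966×29 mm with its upper surface at z = 708 mm. It stands on four 84×84 mm square legs, each inset 23 mm from the nearest pair of top edges, running from the floor to the underside of the top. Four apron rails, 84 mm thick and 87 mm tall, run between adjacent legs with their top edges flush with the underside of the top and their outer faces flush with the legs' outer faces.

B is a four-legged stool. The seat is a 356×264×27 mm slab whose top surface is at z = 409 mm; four square legs, each 46×46 mm in cross-section, run from the floor (z = 0) to the underside of the seat, each flush with a corner of the seat.

Three stools sit around the table at the −y, −x, +x sides.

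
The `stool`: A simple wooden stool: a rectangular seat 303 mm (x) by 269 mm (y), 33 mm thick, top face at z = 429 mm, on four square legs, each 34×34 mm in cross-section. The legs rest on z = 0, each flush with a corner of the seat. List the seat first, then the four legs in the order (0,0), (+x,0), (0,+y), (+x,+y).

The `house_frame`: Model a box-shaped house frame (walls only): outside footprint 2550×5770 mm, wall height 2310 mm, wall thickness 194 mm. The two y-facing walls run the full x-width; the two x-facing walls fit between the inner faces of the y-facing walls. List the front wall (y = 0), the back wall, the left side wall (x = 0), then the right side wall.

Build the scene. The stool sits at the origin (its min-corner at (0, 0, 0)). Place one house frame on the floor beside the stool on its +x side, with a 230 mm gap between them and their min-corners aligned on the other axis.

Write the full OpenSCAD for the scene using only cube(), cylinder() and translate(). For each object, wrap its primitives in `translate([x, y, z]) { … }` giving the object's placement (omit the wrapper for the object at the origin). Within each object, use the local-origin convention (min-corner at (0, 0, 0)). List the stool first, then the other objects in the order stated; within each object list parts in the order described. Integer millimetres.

translate([0, 0, 396]) cube([303, 269, 33]);
cube([34, 34, 396]);
translate([269, 0, 0]) cube([34, 34, 396]);
translate([0, 235, 0]) cube([34, 34, 396]);
translate([269, 235, 0]) cube([34, 34, 396]);
translate([533, 0, 0]) {
  cube([2550, 194, 2310]);
  translate([0, 5576, 0]) cube([2550, 194, 2310]);
  translate([0, 194, 0]) cube([194, 5382, 2310]);
  translate([2356, 194, 0]) cube([194, 5382, 2310]);
}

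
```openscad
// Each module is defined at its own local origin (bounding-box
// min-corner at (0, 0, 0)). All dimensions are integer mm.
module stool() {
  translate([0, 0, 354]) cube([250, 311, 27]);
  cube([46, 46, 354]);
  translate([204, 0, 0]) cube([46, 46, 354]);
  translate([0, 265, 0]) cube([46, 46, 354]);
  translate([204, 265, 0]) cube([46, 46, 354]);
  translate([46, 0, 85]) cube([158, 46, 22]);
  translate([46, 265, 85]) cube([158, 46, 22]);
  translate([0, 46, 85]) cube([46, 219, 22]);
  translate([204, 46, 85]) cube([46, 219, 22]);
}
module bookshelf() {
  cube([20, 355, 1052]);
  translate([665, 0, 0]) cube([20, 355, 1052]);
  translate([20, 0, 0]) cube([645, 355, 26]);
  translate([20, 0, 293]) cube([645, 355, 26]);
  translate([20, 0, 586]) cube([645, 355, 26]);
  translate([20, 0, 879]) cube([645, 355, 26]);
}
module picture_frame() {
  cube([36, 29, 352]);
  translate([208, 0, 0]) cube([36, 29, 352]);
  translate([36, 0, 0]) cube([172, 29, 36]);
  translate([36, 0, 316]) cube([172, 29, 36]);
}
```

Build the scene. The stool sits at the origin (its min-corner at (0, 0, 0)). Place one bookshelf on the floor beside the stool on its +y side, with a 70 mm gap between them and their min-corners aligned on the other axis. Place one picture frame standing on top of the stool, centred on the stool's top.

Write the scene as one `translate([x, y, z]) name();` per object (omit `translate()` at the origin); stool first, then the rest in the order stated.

stool();
translate([0, 381, 0]) bookshelf();
translate([3, 141, 381]) picture_frame();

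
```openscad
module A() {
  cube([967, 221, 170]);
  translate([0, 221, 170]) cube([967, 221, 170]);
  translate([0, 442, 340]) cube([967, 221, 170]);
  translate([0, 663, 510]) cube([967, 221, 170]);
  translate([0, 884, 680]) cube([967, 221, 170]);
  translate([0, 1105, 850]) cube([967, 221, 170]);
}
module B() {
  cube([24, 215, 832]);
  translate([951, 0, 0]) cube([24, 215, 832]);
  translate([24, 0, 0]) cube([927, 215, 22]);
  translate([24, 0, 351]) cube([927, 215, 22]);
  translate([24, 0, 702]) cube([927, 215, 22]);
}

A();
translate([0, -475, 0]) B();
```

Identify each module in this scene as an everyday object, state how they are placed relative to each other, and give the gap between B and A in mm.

A is a staircase. B is a bookshelf. The bookshelf is on the floor beside the staircase on its −y side. The gap between the bookshelf and the staircase is 260 mm.

The bookshelf's nearest face is 260 mm from the staircase's −y face.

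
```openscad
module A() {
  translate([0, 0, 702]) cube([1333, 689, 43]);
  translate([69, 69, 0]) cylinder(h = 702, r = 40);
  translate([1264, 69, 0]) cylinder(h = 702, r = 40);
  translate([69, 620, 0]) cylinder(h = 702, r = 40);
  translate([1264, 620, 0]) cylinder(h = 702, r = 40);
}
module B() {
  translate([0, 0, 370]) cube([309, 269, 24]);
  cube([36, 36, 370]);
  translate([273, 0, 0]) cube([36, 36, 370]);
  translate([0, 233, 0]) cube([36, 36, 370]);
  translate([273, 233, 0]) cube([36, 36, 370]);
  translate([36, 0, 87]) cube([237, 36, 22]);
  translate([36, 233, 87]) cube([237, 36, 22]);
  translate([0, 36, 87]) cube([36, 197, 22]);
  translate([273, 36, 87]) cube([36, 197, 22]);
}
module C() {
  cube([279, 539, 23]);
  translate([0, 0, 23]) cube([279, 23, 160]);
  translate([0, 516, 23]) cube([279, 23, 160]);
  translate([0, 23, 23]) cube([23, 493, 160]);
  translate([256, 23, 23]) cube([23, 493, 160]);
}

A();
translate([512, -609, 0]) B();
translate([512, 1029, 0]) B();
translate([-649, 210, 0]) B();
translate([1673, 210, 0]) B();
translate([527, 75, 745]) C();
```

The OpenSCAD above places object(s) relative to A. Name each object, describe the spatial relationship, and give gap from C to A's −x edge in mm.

A is a table. B is a stool. C is an open box. Four stools sit around the table at the −y, +y, −x, +x sides. The open box is on top of the table, centred. The gap from the open box to the table's −x edge is 527 mm.

The open box's min-x is at 527; the table's min-x is 0; gap = 527 mm.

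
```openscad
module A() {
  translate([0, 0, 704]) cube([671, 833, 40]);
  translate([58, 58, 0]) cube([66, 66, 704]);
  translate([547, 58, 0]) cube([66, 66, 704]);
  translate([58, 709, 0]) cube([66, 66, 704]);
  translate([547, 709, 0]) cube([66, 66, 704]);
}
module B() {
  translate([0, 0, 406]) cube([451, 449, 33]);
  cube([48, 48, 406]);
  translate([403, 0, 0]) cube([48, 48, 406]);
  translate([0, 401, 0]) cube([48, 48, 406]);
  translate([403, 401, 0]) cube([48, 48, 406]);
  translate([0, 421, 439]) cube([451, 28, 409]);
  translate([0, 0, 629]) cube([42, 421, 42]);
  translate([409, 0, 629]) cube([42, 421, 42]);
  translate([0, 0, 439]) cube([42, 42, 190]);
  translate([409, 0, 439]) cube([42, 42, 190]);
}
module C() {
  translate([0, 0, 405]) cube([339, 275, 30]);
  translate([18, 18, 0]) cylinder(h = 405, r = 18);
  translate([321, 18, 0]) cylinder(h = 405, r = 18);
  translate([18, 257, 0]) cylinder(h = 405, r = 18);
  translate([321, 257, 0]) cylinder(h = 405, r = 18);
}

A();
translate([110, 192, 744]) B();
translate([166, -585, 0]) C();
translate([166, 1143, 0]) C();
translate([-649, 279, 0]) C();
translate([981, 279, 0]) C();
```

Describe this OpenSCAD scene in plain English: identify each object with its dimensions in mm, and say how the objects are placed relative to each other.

A is a table: top 671 mm (x) × 833 mm (y), 40 mm thick, upper face at z = 744 mm, on four 66×66 mm square legs, each inset 58 mm from the nearest pair of top edges, running from z = 0 to the bottom of the top.

B is a chair: 451×449 mm seat, 33 mm thick, top at z = 439 mm, on four 48 mm square corner legs flush with the seat edges. A 28 mm thick backrest slab spans the full seat width, extending 409 mm above the seat top, its back face flush with the seat's +y edge. Two armrests of 42×42 mm section run along each side from the seat's front edge to the front of the backrest, top faces 232 mm above the seat top and outer faces flush with the seat's x-edges; a 42×42 mm post under the front of each armrest stands on the seat at the front corner.

C is a four-legged stool. The seat is a 339×275×30 mm slab whose top surface is at z = 435 mm; four round legs, each 36 mm in diameter, run from the floor (z = 0) to the underside of the seat, each leg's axis is inset half a diameter from the nearest pair of seat edges (so the leg's bounding box is flush with the corner).

The chair is on top of the table, centred. Four stools sit around the table at the −y, +y, −x, +x sides.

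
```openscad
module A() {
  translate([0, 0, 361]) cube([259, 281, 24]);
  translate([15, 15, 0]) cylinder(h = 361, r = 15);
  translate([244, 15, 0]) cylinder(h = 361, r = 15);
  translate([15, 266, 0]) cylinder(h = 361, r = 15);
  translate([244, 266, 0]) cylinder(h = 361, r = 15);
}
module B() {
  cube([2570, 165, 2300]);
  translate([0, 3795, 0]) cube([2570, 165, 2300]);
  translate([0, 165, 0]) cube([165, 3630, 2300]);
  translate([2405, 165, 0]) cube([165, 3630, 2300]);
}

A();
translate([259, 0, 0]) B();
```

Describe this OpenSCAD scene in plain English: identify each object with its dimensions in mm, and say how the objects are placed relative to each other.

A is a simple wooden stool: a rectangular seat 259 mm (x) by 281 mm (y), 24 mm thick, top face at z = 385 mm, on four round legs, each 30 mm in diameter. The legs rest on z = 0, each leg's axis is inset half a diameter from the nearest pair of seat edges (so the leg's bounding box is flush with the corner).

B is a box-shaped house frame (walls only): outside footprint 2570×3960 mm, wall height 2300 mm, wall thickness 165 mm. The two y-facing walls run the full x-width; the two x-facing walls fit between the inner faces of the y-facing walls.

The house frame is against the stool's +x side, with their −y faces flush.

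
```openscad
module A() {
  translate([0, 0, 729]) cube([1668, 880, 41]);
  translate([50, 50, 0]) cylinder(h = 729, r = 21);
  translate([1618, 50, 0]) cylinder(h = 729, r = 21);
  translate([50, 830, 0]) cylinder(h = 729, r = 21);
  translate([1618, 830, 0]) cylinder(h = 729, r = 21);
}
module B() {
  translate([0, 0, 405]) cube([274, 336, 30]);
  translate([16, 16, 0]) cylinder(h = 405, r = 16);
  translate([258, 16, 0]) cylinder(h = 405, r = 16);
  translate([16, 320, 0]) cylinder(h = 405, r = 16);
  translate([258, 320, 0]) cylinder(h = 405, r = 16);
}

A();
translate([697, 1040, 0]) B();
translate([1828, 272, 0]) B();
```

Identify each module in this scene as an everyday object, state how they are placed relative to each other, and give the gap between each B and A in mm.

Each stool's nearest face is 160 mm from the table's bounding box.

A is a table. B is a stool. Two stools sit around the table at the +y, +x sides. The gap between each stool and the table is 160 mm.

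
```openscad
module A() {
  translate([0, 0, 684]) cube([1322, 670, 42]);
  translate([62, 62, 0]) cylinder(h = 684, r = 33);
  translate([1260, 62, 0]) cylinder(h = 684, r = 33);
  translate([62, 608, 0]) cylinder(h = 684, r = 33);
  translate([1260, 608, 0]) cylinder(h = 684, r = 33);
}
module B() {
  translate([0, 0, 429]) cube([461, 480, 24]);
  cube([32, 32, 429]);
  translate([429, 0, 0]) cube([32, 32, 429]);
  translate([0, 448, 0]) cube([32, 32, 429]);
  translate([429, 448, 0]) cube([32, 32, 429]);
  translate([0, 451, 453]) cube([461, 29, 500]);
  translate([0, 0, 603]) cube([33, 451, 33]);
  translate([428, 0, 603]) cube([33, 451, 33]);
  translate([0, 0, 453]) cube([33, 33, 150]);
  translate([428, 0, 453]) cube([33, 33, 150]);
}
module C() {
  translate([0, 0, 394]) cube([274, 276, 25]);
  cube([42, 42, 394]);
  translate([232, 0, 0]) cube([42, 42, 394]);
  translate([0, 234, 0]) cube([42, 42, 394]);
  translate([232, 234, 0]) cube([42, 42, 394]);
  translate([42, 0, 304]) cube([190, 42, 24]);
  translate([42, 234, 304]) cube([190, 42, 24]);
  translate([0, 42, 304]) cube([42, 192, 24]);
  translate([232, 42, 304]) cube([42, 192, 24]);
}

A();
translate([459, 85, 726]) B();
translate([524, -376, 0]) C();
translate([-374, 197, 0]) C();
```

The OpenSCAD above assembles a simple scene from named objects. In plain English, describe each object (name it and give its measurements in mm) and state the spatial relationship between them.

A is a table with a 1322×670 mm rectangular top, 42 mm thick, top surface at z = 726 mm, supported by four round legs of 66 mm diameter, each leg's bounding box inset 29 mm from the nearest pair of top edges, running from the floor.

B is a chair: 461×480 mm seat, 24 mm thick, top at z = 453 mm, on four 32 mm square corner legs flush with the seat edges. A 29 mm thick backrest slab spans the full seat width, extending 500 mm above the seat top, its back face flush with the seat's +y edge. Two armrests of 33×33 mm section run along each side from the seat's front edge to the front of the backrest, top faces 183 mm above the seat top and outer faces flush with the seat's x-edges; a 33×33 mm post under the front of each armrest stands on the seat at the front corner.

C is a four-legged stool. The seat is a 274×276×25 mm slab whose top surface is at z = 419 mm; four square legs, each 42×42 mm in cross-section, run from the floor (z = 0) to the underside of the seat, each flush with a corner of the seat. Four stretchers, 42 mm wide and 24 mm tall, connect adjacent legs with their undersides at z = 304 mm, each running between the inner faces of the legs it joins and aligned with the legs' outer faces on the other axis.

The chair is on top of the table. Two stools sit around the table at the −y, −x sides.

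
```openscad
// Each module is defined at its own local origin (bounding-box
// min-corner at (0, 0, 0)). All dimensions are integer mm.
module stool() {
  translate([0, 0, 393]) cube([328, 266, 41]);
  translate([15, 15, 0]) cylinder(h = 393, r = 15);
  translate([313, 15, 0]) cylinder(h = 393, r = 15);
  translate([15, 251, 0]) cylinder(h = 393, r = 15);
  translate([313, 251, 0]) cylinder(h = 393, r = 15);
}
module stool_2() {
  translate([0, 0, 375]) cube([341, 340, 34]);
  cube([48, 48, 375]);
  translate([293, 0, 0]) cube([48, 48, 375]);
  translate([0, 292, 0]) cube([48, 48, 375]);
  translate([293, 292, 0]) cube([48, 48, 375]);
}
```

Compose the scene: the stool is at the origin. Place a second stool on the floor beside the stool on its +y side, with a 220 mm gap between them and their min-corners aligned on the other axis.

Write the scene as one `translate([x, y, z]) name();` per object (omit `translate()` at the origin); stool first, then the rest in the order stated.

stool();
translate([0, 486, 0]) stool_2();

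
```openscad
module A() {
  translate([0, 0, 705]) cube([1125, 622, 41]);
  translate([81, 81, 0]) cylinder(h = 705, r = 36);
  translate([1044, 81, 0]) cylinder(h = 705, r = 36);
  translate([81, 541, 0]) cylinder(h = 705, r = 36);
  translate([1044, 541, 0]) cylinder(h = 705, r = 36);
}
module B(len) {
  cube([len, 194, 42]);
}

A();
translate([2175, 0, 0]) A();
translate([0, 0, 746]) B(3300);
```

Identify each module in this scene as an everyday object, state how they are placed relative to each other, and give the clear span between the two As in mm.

Second table starts at x = 2175; first ends at x = 1125; clear span = 2175 − 1125 = 1050 mm.

A is a table. B is a beam. A beam spans the tops of two tables. The clear span between the two tables is 1050 mm.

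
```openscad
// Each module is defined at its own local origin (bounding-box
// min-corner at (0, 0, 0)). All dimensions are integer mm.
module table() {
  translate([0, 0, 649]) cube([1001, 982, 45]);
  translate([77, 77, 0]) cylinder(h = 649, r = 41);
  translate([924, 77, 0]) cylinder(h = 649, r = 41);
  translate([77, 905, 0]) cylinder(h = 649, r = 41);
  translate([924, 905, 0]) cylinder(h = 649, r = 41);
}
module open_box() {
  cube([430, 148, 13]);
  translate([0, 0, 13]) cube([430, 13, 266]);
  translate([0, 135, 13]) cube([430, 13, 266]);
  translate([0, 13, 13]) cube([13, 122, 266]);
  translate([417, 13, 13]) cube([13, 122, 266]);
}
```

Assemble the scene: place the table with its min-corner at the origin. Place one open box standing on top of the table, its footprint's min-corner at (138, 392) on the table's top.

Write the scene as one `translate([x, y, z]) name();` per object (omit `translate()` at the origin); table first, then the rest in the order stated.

table();
translate([138, 392, 694]) open_box();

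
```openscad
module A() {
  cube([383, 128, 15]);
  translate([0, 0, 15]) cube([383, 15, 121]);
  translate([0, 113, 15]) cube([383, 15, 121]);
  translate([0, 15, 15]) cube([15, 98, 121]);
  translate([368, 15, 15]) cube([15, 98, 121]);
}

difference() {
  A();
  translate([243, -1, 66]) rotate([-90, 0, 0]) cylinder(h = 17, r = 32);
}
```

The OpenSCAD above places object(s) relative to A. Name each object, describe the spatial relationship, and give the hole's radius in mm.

A is an open box. The open box has a circular hole through its front wall. The hole's radius is 32 mm.

The subtracted cylinder has r = 32 mm.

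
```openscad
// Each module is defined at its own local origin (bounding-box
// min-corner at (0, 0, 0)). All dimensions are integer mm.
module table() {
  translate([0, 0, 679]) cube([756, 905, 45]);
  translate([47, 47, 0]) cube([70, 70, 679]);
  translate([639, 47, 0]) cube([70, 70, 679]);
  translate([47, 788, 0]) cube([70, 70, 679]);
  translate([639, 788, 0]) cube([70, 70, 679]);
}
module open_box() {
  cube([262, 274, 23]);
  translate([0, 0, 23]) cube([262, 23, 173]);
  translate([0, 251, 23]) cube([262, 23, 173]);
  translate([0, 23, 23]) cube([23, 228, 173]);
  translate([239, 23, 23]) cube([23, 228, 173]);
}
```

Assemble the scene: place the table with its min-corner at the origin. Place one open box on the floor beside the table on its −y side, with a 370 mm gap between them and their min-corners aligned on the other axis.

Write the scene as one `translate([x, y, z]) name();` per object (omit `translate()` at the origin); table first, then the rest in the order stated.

table();
translate([0, -644, 0]) open_box();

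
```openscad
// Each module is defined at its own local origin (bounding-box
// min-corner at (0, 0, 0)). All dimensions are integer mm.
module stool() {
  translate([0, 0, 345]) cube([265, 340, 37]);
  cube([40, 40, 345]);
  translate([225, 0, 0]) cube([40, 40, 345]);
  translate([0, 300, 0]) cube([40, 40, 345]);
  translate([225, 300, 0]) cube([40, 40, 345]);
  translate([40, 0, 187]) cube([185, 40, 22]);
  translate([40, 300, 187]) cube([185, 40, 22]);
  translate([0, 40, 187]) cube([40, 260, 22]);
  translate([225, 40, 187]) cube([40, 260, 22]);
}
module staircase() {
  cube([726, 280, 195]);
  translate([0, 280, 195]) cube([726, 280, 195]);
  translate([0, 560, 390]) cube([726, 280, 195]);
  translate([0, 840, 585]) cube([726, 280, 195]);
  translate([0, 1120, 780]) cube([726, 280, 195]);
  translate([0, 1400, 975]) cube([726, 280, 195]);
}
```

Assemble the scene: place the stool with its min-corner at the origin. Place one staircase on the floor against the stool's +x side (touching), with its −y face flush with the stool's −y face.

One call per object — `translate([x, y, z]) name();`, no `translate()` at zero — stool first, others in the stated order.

stool();
translate([265, 0, 0]) staircase();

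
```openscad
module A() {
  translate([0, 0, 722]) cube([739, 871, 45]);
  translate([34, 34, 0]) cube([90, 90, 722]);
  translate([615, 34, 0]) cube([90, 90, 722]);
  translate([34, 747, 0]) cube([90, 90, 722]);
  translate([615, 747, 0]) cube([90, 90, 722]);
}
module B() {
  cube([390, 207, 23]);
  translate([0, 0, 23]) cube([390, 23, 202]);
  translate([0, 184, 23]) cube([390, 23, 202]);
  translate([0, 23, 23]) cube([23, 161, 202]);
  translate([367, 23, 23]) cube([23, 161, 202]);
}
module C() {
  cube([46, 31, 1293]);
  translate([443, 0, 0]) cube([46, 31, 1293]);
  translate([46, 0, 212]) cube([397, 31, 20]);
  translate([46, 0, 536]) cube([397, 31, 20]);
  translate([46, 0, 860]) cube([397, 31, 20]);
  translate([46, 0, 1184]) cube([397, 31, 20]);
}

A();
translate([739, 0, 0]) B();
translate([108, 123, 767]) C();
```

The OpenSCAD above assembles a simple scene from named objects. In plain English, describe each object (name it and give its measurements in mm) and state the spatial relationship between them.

A is a table with a 739×871 mm rectangular top, 45 mm thick, top surface at z = 767 mm, supported by four 90×90 mm square legs, each inset 34 mm from the nearest pair of top edges, running from the floor.

B is an open storage box with external size 390×207×225 mm and wall thickness 23 mm (the base is also 23 mm thick). The base covers the whole footprint; the four walls stand on the base, with the y-facing walls full-width and the x-facing walls fitting between their inner faces.

C is a wooden ladder with two side rails of 46×31 mm section and 1293 mm height, set 489 mm apart overall. Between them run 4 rectangular rungs (31 mm deep, 20 mm thick), front faces flush with the rails' −y face. The bottom of the first rung is 212 mm above the floor and each subsequent rung is 324 mm higher than the one below.

The open box is against the table's +x side, with their −y faces flush. The ladder is on top of the table.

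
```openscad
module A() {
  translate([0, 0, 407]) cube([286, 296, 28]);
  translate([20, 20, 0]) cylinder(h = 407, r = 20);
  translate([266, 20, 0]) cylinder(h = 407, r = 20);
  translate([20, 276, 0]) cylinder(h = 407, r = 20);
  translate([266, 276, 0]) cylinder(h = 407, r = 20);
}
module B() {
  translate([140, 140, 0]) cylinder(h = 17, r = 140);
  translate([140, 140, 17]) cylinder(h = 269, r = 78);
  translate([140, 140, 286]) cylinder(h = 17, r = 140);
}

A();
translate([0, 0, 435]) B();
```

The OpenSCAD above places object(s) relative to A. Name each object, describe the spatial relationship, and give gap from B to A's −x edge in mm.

The spool's min-x is at 0; the stool's min-x is 0; gap = 0 mm.

A is a stool. B is a spool. The spool is on top of the stool. The gap from the spool to the stool's −x edge is 0 mm.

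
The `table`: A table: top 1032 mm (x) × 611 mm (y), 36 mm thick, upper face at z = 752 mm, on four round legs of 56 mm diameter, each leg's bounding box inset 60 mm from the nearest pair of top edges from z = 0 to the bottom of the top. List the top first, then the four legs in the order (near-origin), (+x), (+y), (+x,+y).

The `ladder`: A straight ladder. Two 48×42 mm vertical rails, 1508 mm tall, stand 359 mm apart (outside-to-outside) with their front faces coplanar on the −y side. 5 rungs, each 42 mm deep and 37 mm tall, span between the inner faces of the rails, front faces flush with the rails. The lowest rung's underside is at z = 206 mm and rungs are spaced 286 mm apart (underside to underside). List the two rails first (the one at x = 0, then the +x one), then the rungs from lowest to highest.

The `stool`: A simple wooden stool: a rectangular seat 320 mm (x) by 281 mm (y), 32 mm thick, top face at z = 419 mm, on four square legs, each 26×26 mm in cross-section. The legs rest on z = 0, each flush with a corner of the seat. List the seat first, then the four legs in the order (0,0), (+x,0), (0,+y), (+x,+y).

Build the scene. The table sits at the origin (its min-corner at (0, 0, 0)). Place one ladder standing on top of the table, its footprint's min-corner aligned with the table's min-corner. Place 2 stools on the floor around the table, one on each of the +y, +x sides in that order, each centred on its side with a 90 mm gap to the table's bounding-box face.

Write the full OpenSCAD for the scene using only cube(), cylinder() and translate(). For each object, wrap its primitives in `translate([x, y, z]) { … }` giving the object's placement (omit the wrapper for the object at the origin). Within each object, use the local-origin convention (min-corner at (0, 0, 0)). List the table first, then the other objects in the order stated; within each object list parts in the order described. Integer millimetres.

translate([0, 0, 716]) cube([1032, 611, 36]);
translate([88, 88, 0]) cylinder(h = 716, r = 28);
translate([944, 88, 0]) cylinder(h = 716, r = 28);
translate([88, 523, 0]) cylinder(h = 716, r = 28);
translate([944, 523, 0]) cylinder(h = 716, r = 28);
translate([0, 0, 752]) {
  cube([48, 42, 1508]);
  translate([311, 0, 0]) cube([48, 42, 1508]);
  translate([48, 0, 206]) cube([263, 42, 37]);
  translate([48, 0, 492]) cube([263, 42, 37]);
  translate([48, 0, 778]) cube([263, 42, 37]);
  translate([48, 0, 1064]) cube([263, 42, 37]);
  translate([48, 0, 1350]) cube([263, 42, 37]);
}
translate([356, 701, 0]) {
  translate([0, 0, 387]) cube([320, 281, 32]);
  cube([26, 26, 387]);
  translate([294, 0, 0]) cube([26, 26, 387]);
  translate([0, 255, 0]) cube([26, 26, 387]);
  translate([294, 255, 0]) cube([26, 26, 387]);
}
translate([1122, 165, 0]) {
  translate([0, 0, 387]) cube([320, 281, 32]);
  cube([26, 26, 387]);
  translate([294, 0, 0]) cube([26, 26, 387]);
  translate([0, 255, 0]) cube([26, 26, 387]);
  translate([294, 255, 0]) cube([26, 26, 387]);
}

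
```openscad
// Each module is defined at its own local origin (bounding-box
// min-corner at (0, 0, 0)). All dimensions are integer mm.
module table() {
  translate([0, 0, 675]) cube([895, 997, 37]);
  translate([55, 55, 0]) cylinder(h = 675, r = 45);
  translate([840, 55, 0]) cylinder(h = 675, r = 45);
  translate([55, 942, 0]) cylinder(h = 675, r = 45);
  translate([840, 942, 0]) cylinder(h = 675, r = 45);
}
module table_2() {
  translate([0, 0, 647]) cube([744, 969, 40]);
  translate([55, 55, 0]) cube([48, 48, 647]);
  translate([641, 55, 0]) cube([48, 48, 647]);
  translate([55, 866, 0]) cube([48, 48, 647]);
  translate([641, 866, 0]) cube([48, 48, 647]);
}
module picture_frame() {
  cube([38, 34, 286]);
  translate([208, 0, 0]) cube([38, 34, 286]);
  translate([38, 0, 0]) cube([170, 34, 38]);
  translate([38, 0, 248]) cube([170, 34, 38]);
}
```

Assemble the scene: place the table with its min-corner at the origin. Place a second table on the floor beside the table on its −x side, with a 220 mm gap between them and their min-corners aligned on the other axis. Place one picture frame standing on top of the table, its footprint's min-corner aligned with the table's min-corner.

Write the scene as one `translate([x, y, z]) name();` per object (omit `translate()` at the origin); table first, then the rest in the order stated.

table();
translate([-964, 0, 0]) table_2();
translate([0, 0, 712]) picture_frame();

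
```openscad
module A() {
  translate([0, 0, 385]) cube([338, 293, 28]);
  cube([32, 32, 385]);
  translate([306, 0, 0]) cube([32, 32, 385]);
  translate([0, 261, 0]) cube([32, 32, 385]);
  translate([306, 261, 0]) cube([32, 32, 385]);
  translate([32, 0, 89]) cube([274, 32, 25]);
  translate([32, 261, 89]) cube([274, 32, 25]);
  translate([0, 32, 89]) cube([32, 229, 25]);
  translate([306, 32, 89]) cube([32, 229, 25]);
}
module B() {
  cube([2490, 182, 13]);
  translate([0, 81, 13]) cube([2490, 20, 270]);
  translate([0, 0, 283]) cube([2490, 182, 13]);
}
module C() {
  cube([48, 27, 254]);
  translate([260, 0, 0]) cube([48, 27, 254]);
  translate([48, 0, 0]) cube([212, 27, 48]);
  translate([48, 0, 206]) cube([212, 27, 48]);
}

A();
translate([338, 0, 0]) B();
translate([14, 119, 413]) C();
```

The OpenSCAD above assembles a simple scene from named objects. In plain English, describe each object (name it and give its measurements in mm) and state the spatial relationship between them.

A is a simple wooden stool: a rectangular seat 338 mm (x) by 293 mm (y), 28 mm thick, top face at z = 413 mm, on four square legs, each 32×32 mm in cross-section. The legs rest on z = 0, each flush with a corner of the seat. Four stretchers, 32 mm wide and 25 mm tall, connect adjacent legs with their undersides at z = 89 mm, each running between the inner faces of the legs it joins and aligned with the legs' outer faces on the other axis.

B is an I-beam lying along x, 2490 mm long. Overall section height 296 mm. Two flanges 182 mm wide (y) and 13 mm thick, one on the floor and one at the top; a web 20 mm thick runs between them, centred on the flange width.

C is a picture frame with a 212×158 mm rectangular opening (x by z) and a uniform 48 mm border on every side. Frame depth is 27 mm along y. It is built from two vertical stiles running the full outside height and two horizontal rails spanning the gap between the stiles.

The I-beam is against the stool's +x side, with their −y faces flush. The picture frame is on top of the stool.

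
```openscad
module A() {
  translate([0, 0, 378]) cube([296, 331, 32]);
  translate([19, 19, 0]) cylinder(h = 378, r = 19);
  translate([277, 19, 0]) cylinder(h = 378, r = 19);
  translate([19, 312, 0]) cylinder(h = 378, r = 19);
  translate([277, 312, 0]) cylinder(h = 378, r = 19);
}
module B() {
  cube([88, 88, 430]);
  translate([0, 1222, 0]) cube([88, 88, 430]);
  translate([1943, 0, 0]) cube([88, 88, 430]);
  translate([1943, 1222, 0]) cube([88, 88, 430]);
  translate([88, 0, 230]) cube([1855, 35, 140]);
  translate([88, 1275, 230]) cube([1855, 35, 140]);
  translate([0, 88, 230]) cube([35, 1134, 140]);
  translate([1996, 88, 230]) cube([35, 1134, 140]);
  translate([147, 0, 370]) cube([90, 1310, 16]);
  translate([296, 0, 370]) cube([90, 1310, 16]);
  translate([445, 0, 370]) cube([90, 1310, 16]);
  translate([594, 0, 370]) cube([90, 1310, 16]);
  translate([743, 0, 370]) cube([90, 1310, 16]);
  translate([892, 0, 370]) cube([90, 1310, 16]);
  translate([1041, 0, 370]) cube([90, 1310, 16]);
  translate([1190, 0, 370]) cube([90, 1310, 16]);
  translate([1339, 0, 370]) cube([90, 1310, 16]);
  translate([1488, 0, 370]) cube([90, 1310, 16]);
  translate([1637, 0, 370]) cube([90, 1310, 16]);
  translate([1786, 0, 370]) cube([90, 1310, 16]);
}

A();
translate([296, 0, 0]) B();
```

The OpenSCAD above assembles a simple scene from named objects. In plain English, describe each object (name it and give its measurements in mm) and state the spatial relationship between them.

A is a four-legged stool. The seat is a 296×331×32 mm slab whose top surface is at z = 410 mm; four round legs, each 38 mm in diameter, run from the floor (z = 0) to the underside of the seat, each leg's axis is inset half a diameter from the nearest pair of seat edges (so the leg's bounding box is flush with the corner).

B is a bed frame 2031 mm long (x) by 1310 mm wide (y). Four 88×88 mm corner posts, 430 mm tall, at the corners of the footprint. Four rails of 35 mm thickness and 140 mm height run between adjacent posts with their undersides at z = 230 mm, their outer faces flush with the outside of the frame (the two x-running rails run between the posts' inner faces; the two y-running rails run between the posts' inner faces). 12 slats, each 90 mm wide (x) and 16 mm thick, lie across the top of the two x-running rails, running the full 1310 mm width of the frame in y; the slats are evenly spaced along x between the inner faces of the end posts with equal gaps (rounded down to the nearest mm) at the −x end and between each pair — any rounding remainder accumulates at the +x end.

The bed frame is against the stool's +x side, with their −y faces flush.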